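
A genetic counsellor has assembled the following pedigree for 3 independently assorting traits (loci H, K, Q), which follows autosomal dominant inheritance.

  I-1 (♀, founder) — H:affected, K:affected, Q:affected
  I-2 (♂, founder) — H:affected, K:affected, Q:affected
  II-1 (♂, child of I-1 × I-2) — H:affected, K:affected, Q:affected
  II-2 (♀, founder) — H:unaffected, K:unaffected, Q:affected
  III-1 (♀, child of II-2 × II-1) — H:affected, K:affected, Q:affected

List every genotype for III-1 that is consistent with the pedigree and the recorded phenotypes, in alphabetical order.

H/I-1 aff ·: Hh|HH
H/I-2 aff ·: Hh|HH
H/II-1 aff I-1×I-2: Hh|HH
H/II-2 un ·: hh
H/III-1 aff II-2×II-1: Hh
⇒ H over [I-1,I-2,II-1,II-2,III-1]: 7 consistent
K/I-1 aff ·: Kk|KK
K/I-2 aff ·: Kk|KK
K/II-1 aff I-1×I-2: Kk|KK
K/II-2 un ·: kk
K/III-1 aff II-2×II-1: Kk
⇒ K over [I-1,I-2,II-1,II-2,III-1]: 7 consistent
Q/I-1 aff ·: Qq|QQ
Q/I-2 aff ·: Qq|QQ
Q/II-1 aff I-1×I-2: Qq|QQ
Q/II-2 aff ·: Qq|QQ
Q/III-1 aff II-2×II-1: Qq|QQ
⇒ Q over [I-1,I-2,II-1,II-2,III-1]: 24 consistent

III-1 ∈ {Hh Kk QQ, Hh Kk Qq}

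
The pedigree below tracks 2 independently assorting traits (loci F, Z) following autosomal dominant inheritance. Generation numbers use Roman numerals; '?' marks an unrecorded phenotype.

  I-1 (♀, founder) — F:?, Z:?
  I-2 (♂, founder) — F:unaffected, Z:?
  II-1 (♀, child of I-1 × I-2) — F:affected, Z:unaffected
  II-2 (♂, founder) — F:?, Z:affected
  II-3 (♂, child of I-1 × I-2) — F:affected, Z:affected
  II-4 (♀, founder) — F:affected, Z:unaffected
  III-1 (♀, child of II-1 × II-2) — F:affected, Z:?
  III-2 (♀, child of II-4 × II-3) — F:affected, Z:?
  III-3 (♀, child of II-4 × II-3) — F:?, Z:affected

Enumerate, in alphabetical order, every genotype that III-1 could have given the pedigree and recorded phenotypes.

F/I-1 ? ·: Ff|FF
F/I-2 un ·: ff
F/II-1 aff I-1×I-2: Ff
F/II-2 ? ·: ff|Ff|FF
F/II-3 aff I-1×I-2: Ff
F/II-4 aff ·: Ff|FF
F/III-1 aff II-1×II-2: Ff|FF
F/III-2 aff II-4×II-3: Ff|FF
F/III-3 ? II-4×II-3: ff|Ff|FF
⇒ F over [I-1,I-2,II-1,II-2,II-3,II-4,III-1,III-2,III-3]: 100 consistent
Z/I-1 ? ·: zz|Zz
Z/I-2 ? ·: zz|Zz
Z/II-1 un I-1×I-2: zz
Z/II-2 aff ·: Zz|ZZ
Z/II-3 aff I-1×I-2: Zz|ZZ
Z/II-4 un ·: zz
Z/III-1 ? II-1×II-2: zz|Zz
Z/III-2 ? II-4×II-3: zz|Zz
Z/III-3 aff II-4×II-3: Zz
⇒ Z over [I-1,I-2,II-1,II-2,II-3,II-4,III-1,III-2,III-3]: 21 consistent

III-1 ∈ {FF Zz, FF zz, Ff Zz, Ff zz}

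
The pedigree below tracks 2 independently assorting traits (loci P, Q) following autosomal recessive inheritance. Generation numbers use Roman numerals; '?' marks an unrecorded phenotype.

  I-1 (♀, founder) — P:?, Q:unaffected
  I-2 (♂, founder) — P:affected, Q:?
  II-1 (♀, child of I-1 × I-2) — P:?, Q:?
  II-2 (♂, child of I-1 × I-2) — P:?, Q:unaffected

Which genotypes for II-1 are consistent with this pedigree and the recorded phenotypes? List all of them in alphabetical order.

II-1 ∈ {Pp QQ, Pp Qq, Pp qq, pp QQ, pp Qq, pp qq}

P/I-1 ? ·: PP|Pp|pp
P/I-2 aff ·: pp
P/II-1 ? I-1×I-2: Pp|pp
P/II-2 ? I-1×I-2: Pp|pp
⇒ P over [I-1,I-2,II-1,II-2]: 6 consistent
Q/I-1 un ·: QQ|Qq
Q/I-2 ? ·: QQ|Qq|qq
Q/II-1 ? I-1×I-2: QQ|Qq|qq
Q/II-2 un I-1×I-2: QQ|Qq
⇒ Q over [I-1,I-2,II-1,II-2]: 18 consistent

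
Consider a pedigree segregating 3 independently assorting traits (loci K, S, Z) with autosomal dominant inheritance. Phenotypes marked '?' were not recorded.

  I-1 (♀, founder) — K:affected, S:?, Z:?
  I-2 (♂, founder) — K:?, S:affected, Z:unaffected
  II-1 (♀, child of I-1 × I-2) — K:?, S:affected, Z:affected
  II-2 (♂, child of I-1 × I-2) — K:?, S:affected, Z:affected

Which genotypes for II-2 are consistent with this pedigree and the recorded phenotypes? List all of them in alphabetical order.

K/I-1 aff ·: Kk|KK
K/I-2 ? ·: kk|Kk|KK
K/II-1 ? I-1×I-2: kk|Kk|KK
K/II-2 ? I-1×I-2: kk|Kk|KK
⇒ K over [I-1,I-2,II-1,II-2]: 23 consistent
S/I-1 ? ·: ss|Ss|SS
S/I-2 aff ·: Ss|SS
S/II-1 aff I-1×I-2: Ss|SS
S/II-2 aff I-1×I-2: Ss|SS
⇒ S over [I-1,I-2,II-1,II-2]: 15 consistent
Z/I-1 ? ·: Zz|ZZ
Z/I-2 un ·: zz
Z/II-1 aff I-1×I-2: Zz
Z/II-2 aff I-1×I-2: Zz
⇒ Z over [I-1,I-2,II-1,II-2]: 2 consistent

II-2 ∈ {KK SS Zz, KK Ss Zz, Kk SS Zz, Kk Ss Zz, kk SS Zz, kk Ss Zz}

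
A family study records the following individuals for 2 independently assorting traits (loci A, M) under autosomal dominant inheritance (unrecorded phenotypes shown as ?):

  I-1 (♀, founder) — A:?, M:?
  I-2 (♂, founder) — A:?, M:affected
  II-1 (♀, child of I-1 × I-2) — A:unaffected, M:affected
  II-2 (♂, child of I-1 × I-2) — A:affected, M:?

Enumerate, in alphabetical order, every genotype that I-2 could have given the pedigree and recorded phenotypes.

I-2 ∈ {Aa MM, Aa Mm, aa MM, aa Mm}

A/I-1 ? ·: aa|Aa
A/I-2 ? ·: aa|Aa
A/II-1 un I-1×I-2: aa
A/II-2 aff I-1×I-2: Aa|AA
⇒ A over [I-1,I-2,II-1,II-2]: 4 consistent
M/I-1 ? ·: mm|Mm|MM
M/I-2 aff ·: Mm|MM
M/II-1 aff I-1×I-2: Mm|MM
M/II-2 ? I-1×I-2: mm|Mm|MM
⇒ M over [I-1,I-2,II-1,II-2]: 18 consistent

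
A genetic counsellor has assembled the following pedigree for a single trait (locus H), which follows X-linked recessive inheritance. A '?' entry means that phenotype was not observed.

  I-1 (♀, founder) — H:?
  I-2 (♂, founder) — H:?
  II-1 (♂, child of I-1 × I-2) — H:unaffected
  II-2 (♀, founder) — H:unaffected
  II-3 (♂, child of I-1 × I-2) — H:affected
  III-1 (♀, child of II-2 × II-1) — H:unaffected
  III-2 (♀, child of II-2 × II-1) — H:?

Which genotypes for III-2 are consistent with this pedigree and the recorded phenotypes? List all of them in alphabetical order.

III-2 ∈ {X^HX^H, X^HX^h}

H/I-1 ? ·: X^HX^h
H/I-2 ? ·: X^HY|X^hY
H/II-1 un I-1×I-2: X^HY
H/II-2 un ·: X^HX^H|X^HX^h
H/II-3 aff I-1×I-2: X^hY
H/III-1 un II-2×II-1: X^HX^H|X^HX^h
H/III-2 ? II-2×II-1: X^HX^H|X^HX^h
⇒ H over [I-1,I-2,II-1,II-2,II-3,III-1,III-2]: 10 consistent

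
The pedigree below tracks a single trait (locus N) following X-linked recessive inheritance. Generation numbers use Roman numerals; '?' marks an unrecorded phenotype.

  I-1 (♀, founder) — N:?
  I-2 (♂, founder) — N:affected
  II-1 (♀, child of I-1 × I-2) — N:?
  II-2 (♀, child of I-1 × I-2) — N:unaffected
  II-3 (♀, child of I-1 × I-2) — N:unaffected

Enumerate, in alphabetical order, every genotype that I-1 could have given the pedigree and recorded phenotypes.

I-1 ∈ {X^NX^N, X^NX^n}

N/I-1 ? ·: X^NX^N|X^NX^n
N/I-2 aff ·: X^nY
N/II-1 ? I-1×I-2: X^NX^n|X^nX^n
N/II-2 un I-1×I-2: X^NX^n
N/II-3 un I-1×I-2: X^NX^n
⇒ N over [I-1,I-2,II-1,II-2,II-3]: 3 consistent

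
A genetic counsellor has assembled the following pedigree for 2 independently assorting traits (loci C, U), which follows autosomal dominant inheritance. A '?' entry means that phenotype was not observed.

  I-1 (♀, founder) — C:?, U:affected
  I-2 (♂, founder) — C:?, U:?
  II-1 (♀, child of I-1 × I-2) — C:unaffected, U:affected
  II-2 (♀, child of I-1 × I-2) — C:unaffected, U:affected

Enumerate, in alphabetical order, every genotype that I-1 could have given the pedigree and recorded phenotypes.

C/I-1 ? ·: cc|Cc
C/I-2 ? ·: cc|Cc
C/II-1 un I-1×I-2: cc
C/II-2 un I-1×I-2: cc
⇒ C over [I-1,I-2,II-1,II-2]: 4 consistent
U/I-1 aff ·: Uu|UU
U/I-2 ? ·: uu|Uu|UU
U/II-1 aff I-1×I-2: Uu|UU
U/II-2 aff I-1×I-2: Uu|UU
⇒ U over [I-1,I-2,II-1,II-2]: 15 consistent

I-1 ∈ {Cc UU, Cc Uu, cc UU, cc Uu}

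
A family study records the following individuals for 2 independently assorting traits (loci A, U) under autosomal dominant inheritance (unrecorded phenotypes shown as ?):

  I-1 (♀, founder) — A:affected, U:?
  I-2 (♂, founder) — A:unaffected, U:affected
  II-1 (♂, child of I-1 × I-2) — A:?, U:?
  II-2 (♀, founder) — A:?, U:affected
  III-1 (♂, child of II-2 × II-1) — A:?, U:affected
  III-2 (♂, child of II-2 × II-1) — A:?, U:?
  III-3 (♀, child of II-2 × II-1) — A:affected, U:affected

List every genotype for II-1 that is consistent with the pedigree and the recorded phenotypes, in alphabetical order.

A/I-1 aff ·: Aa|AA
A/I-2 un ·: aa
A/II-1 ? I-1×I-2: aa|Aa
A/II-2 ? ·: aa|Aa|AA
A/III-1 ? II-2×II-1: aa|Aa|AA
A/III-2 ? II-2×II-1: aa|Aa|AA
A/III-3 aff II-2×II-1: Aa|AA
⇒ A over [I-1,I-2,II-1,II-2,III-1,III-2,III-3]: 65 consistent
U/I-1 ? ·: uu|Uu|UU
U/I-2 aff ·: Uu|UU
U/II-1 ? I-1×I-2: uu|Uu|UU
U/II-2 aff ·: Uu|UU
U/III-1 aff II-2×II-1: Uu|UU
U/III-2 ? II-2×II-1: uu|Uu|UU
U/III-3 aff II-2×II-1: Uu|UU
⇒ U over [I-1,I-2,II-1,II-2,III-1,III-2,III-3]: 142 consistent

II-1 ∈ {Aa UU, Aa Uu, Aa uu, aa UU, aa Uu, aa uu}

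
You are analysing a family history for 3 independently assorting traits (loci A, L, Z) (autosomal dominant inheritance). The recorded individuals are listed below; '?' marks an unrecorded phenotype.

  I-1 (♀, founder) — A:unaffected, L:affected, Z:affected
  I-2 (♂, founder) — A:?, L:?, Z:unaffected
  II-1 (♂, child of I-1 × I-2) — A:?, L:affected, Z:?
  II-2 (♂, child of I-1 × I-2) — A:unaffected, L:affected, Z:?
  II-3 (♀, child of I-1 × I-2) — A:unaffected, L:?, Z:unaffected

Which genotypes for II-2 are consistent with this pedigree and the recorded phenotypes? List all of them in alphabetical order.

A/I-1 un ·: aa
A/I-2 ? ·: aa|Aa
A/II-1 ? I-1×I-2: aa|Aa
A/II-2 un I-1×I-2: aa
A/II-3 un I-1×I-2: aa
⇒ A over [I-1,I-2,II-1,II-2,II-3]: 3 consistent
L/I-1 aff ·: Ll|LL
L/I-2 ? ·: ll|Ll|LL
L/II-1 aff I-1×I-2: Ll|LL
L/II-2 aff I-1×I-2: Ll|LL
L/II-3 ? I-1×I-2: ll|Ll|LL
⇒ L over [I-1,I-2,II-1,II-2,II-3]: 32 consistent
Z/I-1 aff ·: Zz
Z/I-2 un ·: zz
Z/II-1 ? I-1×I-2: zz|Zz
Z/II-2 ? I-1×I-2: zz|Zz
Z/II-3 un I-1×I-2: zz
⇒ Z over [I-1,I-2,II-1,II-2,II-3]: 4 consistent

II-2 ∈ {aa LL Zz, aa LL zz, aa Ll Zz, aa Ll zz}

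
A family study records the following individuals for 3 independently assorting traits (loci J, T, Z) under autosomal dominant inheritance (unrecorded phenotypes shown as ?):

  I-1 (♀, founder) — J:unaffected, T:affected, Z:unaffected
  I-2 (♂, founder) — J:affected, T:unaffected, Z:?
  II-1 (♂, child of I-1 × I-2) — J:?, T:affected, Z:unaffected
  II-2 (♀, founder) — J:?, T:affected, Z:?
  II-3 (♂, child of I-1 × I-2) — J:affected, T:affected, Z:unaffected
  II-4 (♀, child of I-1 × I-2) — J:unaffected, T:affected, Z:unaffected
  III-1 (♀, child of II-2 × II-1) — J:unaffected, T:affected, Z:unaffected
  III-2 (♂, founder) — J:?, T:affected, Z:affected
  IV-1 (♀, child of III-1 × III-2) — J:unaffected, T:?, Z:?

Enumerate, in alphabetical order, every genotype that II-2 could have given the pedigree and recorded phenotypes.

J/I-1 un ·: jj
J/I-2 aff ·: Jj
J/II-1 ? I-1×I-2: jj|Jj
J/II-2 ? ·: jj|Jj
J/II-3 aff I-1×I-2: Jj
J/II-4 un I-1×I-2: jj
J/III-1 un II-2×II-1: jj
J/III-2 ? ·: jj|Jj
J/IV-1 un III-1×III-2: jj
⇒ J over [I-1,I-2,II-1,II-2,II-3,II-4,III-1,III-2,IV-1]: 8 consistent
T/I-1 aff ·: Tt|TT
T/I-2 un ·: tt
T/II-1 aff I-1×I-2: Tt
T/II-2 aff ·: Tt|TT
T/II-3 aff I-1×I-2: Tt
T/II-4 aff I-1×I-2: Tt
T/III-1 aff II-2×II-1: Tt|TT
T/III-2 aff ·: Tt|TT
T/IV-1 ? III-1×III-2: tt|Tt|TT
⇒ T over [I-1,I-2,II-1,II-2,II-3,II-4,III-1,III-2,IV-1]: 32 consistent
Z/I-1 un ·: zz
Z/I-2 ? ·: zz|Zz
Z/II-1 un I-1×I-2: zz
Z/II-2 ? ·: zz|Zz
Z/II-3 un I-1×I-2: zz
Z/II-4 un I-1×I-2: zz
Z/III-1 un II-2×II-1: zz
Z/III-2 aff ·: Zz|ZZ
Z/IV-1 ? III-1×III-2: zz|Zz
⇒ Z over [I-1,I-2,II-1,II-2,II-3,II-4,III-1,III-2,IV-1]: 12 consistent

II-2 ∈ {Jj TT Zz, Jj TT zz, Jj Tt Zz, Jj Tt zz, jj TT Zz, jj TT zz, jj Tt Zz, jj Tt zz}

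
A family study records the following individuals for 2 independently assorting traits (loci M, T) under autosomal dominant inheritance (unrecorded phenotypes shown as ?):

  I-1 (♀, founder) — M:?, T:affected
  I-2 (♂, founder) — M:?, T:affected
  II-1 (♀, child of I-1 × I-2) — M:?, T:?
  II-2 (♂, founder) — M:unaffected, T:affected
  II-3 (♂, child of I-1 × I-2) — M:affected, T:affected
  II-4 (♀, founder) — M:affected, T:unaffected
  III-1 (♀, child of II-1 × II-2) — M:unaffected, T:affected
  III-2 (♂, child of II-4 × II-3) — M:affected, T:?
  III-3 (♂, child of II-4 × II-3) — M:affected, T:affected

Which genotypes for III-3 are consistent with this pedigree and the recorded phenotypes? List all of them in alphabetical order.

M/I-1 ? ·: mm|Mm|MM
M/I-2 ? ·: mm|Mm|MM
M/II-1 ? I-1×I-2: mm|Mm
M/II-2 un ·: mm
M/II-3 aff I-1×I-2: Mm|MM
M/II-4 aff ·: Mm|MM
M/III-1 un II-1×II-2: mm
M/III-2 aff II-4×II-3: Mm|MM
M/III-3 aff II-4×II-3: Mm|MM
⇒ M over [I-1,I-2,II-1,II-2,II-3,II-4,III-1,III-2,III-3]: 100 consistent
T/I-1 aff ·: Tt|TT
T/I-2 aff ·: Tt|TT
T/II-1 ? I-1×I-2: tt|Tt|TT
T/II-2 aff ·: Tt|TT
T/II-3 aff I-1×I-2: Tt|TT
T/II-4 un ·: tt
T/III-1 aff II-1×II-2: Tt|TT
T/III-2 ? II-4×II-3: tt|Tt
T/III-3 aff II-4×II-3: Tt
⇒ T over [I-1,I-2,II-1,II-2,II-3,II-4,III-1,III-2,III-3]: 72 consistent

III-3 ∈ {MM Tt, Mm Tt}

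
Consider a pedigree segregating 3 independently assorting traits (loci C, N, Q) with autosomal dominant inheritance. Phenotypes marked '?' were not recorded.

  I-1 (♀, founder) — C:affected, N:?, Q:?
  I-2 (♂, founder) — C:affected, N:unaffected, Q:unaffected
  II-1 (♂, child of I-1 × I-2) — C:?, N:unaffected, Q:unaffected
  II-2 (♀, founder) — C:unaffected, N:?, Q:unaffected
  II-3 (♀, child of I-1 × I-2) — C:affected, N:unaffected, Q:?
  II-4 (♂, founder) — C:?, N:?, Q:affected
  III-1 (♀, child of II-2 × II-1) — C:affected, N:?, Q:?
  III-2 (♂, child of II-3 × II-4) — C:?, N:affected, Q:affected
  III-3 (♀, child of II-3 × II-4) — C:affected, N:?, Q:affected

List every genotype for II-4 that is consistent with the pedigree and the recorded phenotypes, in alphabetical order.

C/I-1 aff ·: Cc|CC
C/I-2 aff ·: Cc|CC
C/II-1 ? I-1×I-2: Cc|CC
C/II-2 un ·: cc
C/II-3 aff I-1×I-2: Cc|CC
C/II-4 ? ·: cc|Cc|CC
C/III-1 aff II-2×II-1: Cc
C/III-2 ? II-3×II-4: cc|Cc|CC
C/III-3 aff II-3×II-4: Cc|CC
⇒ C over [I-1,I-2,II-1,II-2,II-3,II-4,III-1,III-2,III-3]: 114 consistent
N/I-1 ? ·: nn|Nn
N/I-2 un ·: nn
N/II-1 un I-1×I-2: nn
N/II-2 ? ·: nn|Nn|NN
N/II-3 un I-1×I-2: nn
N/II-4 ? ·: Nn|NN
N/III-1 ? II-2×II-1: nn|Nn
N/III-2 aff II-3×II-4: Nn
N/III-3 ? II-3×II-4: nn|Nn
⇒ N over [I-1,I-2,II-1,II-2,II-3,II-4,III-1,III-2,III-3]: 24 consistent
Q/I-1 ? ·: qq|Qq
Q/I-2 un ·: qq
Q/II-1 un I-1×I-2: qq
Q/II-2 un ·: qq
Q/II-3 ? I-1×I-2: qq|Qq
Q/II-4 aff ·: Qq|QQ
Q/III-1 ? II-2×II-1: qq
Q/III-2 aff II-3×II-4: Qq|QQ
Q/III-3 aff II-3×II-4: Qq|QQ
⇒ Q over [I-1,I-2,II-1,II-2,II-3,II-4,III-1,III-2,III-3]: 12 consistent

II-4 ∈ {CC NN QQ, CC NN Qq, CC Nn QQ, CC Nn Qq, Cc NN QQ, Cc NN Qq, Cc Nn QQ, Cc Nn Qq, cc NN QQ, cc NN Qq, cc Nn QQ, cc Nn Qq}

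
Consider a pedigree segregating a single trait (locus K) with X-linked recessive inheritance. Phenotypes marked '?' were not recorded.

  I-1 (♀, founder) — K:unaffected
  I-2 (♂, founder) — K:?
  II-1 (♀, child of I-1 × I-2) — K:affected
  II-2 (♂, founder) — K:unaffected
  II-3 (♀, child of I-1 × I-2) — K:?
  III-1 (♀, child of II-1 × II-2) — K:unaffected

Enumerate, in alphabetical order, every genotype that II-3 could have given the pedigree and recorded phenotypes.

K/I-1 un ·: X^KX^k
K/I-2 ? ·: X^kY
K/II-1 aff I-1×I-2: X^kX^k
K/II-2 un ·: X^KY
K/II-3 ? I-1×I-2: X^KX^k|X^kX^k
K/III-1 un II-1×II-2: X^KX^k
⇒ K over [I-1,I-2,II-1,II-2,II-3,III-1]: 2 consistent

II-3 ∈ {X^KX^k, X^kX^k}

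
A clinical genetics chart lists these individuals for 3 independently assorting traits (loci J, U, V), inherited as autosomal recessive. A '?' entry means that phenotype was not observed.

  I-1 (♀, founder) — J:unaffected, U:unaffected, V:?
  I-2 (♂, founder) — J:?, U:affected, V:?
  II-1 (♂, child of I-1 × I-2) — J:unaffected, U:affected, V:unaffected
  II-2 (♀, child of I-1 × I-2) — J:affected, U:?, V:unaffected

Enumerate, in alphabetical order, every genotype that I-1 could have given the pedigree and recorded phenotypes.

I-1 ∈ {Jj Uu VV, Jj Uu Vv, Jj Uu vv}

J/I-1 un ·: Jj
J/I-2 ? ·: Jj|jj
J/II-1 un I-1×I-2: JJ|Jj
J/II-2 aff I-1×I-2: jj
⇒ J over [I-1,I-2,II-1,II-2]: 3 consistent
U/I-1 un ·: Uu
U/I-2 aff ·: uu
U/II-1 aff I-1×I-2: uu
U/II-2 ? I-1×I-2: Uu|uu
⇒ U over [I-1,I-2,II-1,II-2]: 2 consistent
V/I-1 ? ·: VV|Vv|vv
V/I-2 ? ·: VV|Vv|vv
V/II-1 un I-1×I-2: VV|Vv
V/II-2 un I-1×I-2: VV|Vv
⇒ V over [I-1,I-2,II-1,II-2]: 17 consistent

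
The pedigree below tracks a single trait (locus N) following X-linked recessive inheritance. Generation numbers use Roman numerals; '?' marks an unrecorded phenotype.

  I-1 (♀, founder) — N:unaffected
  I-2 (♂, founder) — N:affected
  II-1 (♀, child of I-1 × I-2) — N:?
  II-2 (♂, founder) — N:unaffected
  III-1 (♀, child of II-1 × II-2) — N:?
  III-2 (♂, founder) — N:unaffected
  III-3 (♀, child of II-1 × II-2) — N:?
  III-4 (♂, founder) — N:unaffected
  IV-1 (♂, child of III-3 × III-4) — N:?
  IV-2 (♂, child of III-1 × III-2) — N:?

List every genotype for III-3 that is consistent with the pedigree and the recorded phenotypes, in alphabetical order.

III-3 ∈ {X^NX^N, X^NX^n}

N/I-1 un ·: X^NX^N|X^NX^n
N/I-2 aff ·: X^nY
N/II-1 ? I-1×I-2: X^NX^n|X^nX^n
N/II-2 un ·: X^NY
N/III-1 ? II-1×II-2: X^NX^N|X^NX^n
N/III-2 un ·: X^NY
N/III-3 ? II-1×II-2: X^NX^N|X^NX^n
N/III-4 un ·: X^NY
N/IV-1 ? III-3×III-4: X^NY|X^nY
N/IV-2 ? III-1×III-2: X^NY|X^nY
⇒ N over [I-1,I-2,II-1,II-2,III-1,III-2,III-3,III-4,IV-1,IV-2]: 22 consistent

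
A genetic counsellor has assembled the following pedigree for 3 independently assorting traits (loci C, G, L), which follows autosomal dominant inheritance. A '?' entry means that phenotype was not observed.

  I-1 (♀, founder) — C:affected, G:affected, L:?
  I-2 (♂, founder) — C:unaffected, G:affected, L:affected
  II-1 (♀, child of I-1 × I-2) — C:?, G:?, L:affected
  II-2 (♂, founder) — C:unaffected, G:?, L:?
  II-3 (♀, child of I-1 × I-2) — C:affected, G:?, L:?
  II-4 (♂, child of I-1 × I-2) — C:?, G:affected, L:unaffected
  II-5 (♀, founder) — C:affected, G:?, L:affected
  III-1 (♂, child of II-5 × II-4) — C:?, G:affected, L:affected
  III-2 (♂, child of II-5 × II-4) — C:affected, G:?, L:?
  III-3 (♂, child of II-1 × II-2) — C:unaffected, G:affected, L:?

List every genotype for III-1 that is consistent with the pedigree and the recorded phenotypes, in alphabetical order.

C/I-1 aff ·: Cc|CC
C/I-2 un ·: cc
C/II-1 ? I-1×I-2: cc|Cc
C/II-2 un ·: cc
C/II-3 aff I-1×I-2: Cc
C/II-4 ? I-1×I-2: cc|Cc
C/II-5 aff ·: Cc|CC
C/III-1 ? II-5×II-4: cc|Cc|CC
C/III-2 aff II-5×II-4: Cc|CC
C/III-3 un II-1×II-2: cc
⇒ C over [I-1,I-2,II-1,II-2,II-3,II-4,II-5,III-1,III-2,III-3]: 36 consistent
G/I-1 aff ·: Gg|GG
G/I-2 aff ·: Gg|GG
G/II-1 ? I-1×I-2: gg|Gg|GG
G/II-2 ? ·: gg|Gg|GG
G/II-3 ? I-1×I-2: gg|Gg|GG
G/II-4 aff I-1×I-2: Gg|GG
G/II-5 ? ·: gg|Gg|GG
G/III-1 aff II-5×II-4: Gg|GG
G/III-2 ? II-5×II-4: gg|Gg|GG
G/III-3 aff II-1×II-2: Gg|GG
⇒ G over [I-1,I-2,II-1,II-2,II-3,II-4,II-5,III-1,III-2,III-3]: 1266 consistent
L/I-1 ? ·: ll|Ll
L/I-2 aff ·: Ll
L/II-1 aff I-1×I-2: Ll|LL
L/II-2 ? ·: ll|Ll|LL
L/II-3 ? I-1×I-2: ll|Ll|LL
L/II-4 un I-1×I-2: ll
L/II-5 aff ·: Ll|LL
L/III-1 aff II-5×II-4: Ll
L/III-2 ? II-5×II-4: ll|Ll
L/III-3 ? II-1×II-2: ll|Ll|LL
⇒ L over [I-1,I-2,II-1,II-2,II-3,II-4,II-5,III-1,III-2,III-3]: 141 consistent

III-1 ∈ {CC GG Ll, CC Gg Ll, Cc GG Ll, Cc Gg Ll, cc GG Ll, cc Gg Ll}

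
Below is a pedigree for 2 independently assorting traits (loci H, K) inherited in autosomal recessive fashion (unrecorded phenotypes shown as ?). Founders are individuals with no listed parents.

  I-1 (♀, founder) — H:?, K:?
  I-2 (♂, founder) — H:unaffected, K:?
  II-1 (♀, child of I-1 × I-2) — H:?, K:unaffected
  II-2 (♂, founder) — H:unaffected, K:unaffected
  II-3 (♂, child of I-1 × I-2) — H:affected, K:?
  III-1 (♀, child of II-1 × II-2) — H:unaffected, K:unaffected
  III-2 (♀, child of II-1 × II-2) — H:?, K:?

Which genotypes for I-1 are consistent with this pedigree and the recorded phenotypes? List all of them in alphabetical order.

H/I-1 ? ·: Hh|hh
H/I-2 un ·: Hh
H/II-1 ? I-1×I-2: HH|Hh|hh
H/II-2 un ·: HH|Hh
H/II-3 aff I-1×I-2: hh
H/III-1 un II-1×II-2: HH|Hh
H/III-2 ? II-1×II-2: HH|Hh|hh
⇒ H over [I-1,I-2,II-1,II-2,II-3,III-1,III-2]: 31 consistent
K/I-1 ? ·: KK|Kk|kk
K/I-2 ? ·: KK|Kk|kk
K/II-1 un I-1×I-2: KK|Kk
K/II-2 un ·: KK|Kk
K/II-3 ? I-1×I-2: KK|Kk|kk
K/III-1 un II-1×II-2: KK|Kk
K/III-2 ? II-1×II-2: KK|Kk|kk
⇒ K over [I-1,I-2,II-1,II-2,II-3,III-1,III-2]: 170 consistent

I-1 ∈ {Hh KK, Hh Kk, Hh kk, hh KK, hh Kk, hh kk}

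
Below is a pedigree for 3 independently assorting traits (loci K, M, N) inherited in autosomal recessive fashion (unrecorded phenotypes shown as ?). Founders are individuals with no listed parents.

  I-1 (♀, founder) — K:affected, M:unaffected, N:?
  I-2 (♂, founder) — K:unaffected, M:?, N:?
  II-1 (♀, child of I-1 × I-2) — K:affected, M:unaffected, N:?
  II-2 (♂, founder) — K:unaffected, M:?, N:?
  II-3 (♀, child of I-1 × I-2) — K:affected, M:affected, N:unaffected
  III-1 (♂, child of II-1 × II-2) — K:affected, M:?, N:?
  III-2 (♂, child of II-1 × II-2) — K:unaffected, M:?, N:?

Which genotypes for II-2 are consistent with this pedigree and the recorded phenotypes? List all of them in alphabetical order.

K/I-1 aff ·: kk
K/I-2 un ·: Kk
K/II-1 aff I-1×I-2: kk
K/II-2 un ·: Kk
K/II-3 aff I-1×I-2: kk
K/III-1 aff II-1×II-2: kk
K/III-2 un II-1×II-2: Kk
⇒ K over [I-1,I-2,II-1,II-2,II-3,III-1,III-2]: 1 consistent
M/I-1 un ·: Mm
M/I-2 ? ·: Mm|mm
M/II-1 un I-1×I-2: MM|Mm
M/II-2 ? ·: MM|Mm|mm
M/II-3 aff I-1×I-2: mm
M/III-1 ? II-1×II-2: MM|Mm|mm
M/III-2 ? II-1×II-2: MM|Mm|mm
⇒ M over [I-1,I-2,II-1,II-2,II-3,III-1,III-2]: 40 consistent
N/I-1 ? ·: NN|Nn|nn
N/I-2 ? ·: NN|Nn|nn
N/II-1 ? I-1×I-2: NN|Nn|nn
N/II-2 ? ·: NN|Nn|nn
N/II-3 un I-1×I-2: NN|Nn
N/III-1 ? II-1×II-2: NN|Nn|nn
N/III-2 ? II-1×II-2: NN|Nn|nn
⇒ N over [I-1,I-2,II-1,II-2,II-3,III-1,III-2]: 236 consistent

II-2 ∈ {Kk MM NN, Kk MM Nn, Kk MM nn, Kk Mm NN, Kk Mm Nn, Kk Mm nn, Kk mm NN, Kk mm Nn, Kk mm nn}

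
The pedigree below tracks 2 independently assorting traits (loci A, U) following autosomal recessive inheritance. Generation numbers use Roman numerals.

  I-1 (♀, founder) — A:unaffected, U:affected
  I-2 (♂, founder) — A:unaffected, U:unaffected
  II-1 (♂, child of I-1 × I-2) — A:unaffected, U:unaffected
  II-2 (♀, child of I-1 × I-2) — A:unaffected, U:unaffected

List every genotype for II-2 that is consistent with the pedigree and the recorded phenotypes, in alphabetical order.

A/I-1 un ·: AA|Aa
A/I-2 un ·: AA|Aa
A/II-1 un I-1×I-2: AA|Aa
A/II-2 un I-1×I-2: AA|Aa
⇒ A over [I-1,I-2,II-1,II-2]: 13 consistent
U/I-1 aff ·: uu
U/I-2 un ·: UU|Uu
U/II-1 un I-1×I-2: Uu
U/II-2 un I-1×I-2: Uu
⇒ U over [I-1,I-2,II-1,II-2]: 2 consistent

II-2 ∈ {AA Uu, Aa Uu}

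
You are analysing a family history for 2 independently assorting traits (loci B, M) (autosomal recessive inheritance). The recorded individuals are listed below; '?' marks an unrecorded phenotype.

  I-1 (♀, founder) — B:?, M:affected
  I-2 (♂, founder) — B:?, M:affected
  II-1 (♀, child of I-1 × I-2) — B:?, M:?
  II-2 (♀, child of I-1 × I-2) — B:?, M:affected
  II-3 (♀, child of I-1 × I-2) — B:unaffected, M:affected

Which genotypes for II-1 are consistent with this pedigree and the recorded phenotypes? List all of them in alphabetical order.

B/I-1 ? ·: BB|Bb|bb
B/I-2 ? ·: BB|Bb|bb
B/II-1 ? I-1×I-2: BB|Bb|bb
B/II-2 ? I-1×I-2: BB|Bb|bb
B/II-3 un I-1×I-2: BB|Bb
⇒ B over [I-1,I-2,II-1,II-2,II-3]: 45 consistent
M/I-1 aff ·: mm
M/I-2 aff ·: mm
M/II-1 ? I-1×I-2: mm
M/II-2 aff I-1×I-2: mm
M/II-3 aff I-1×I-2: mm
⇒ M over [I-1,I-2,II-1,II-2,II-3]: 1 consistent

II-1 ∈ {BB mm, Bb mm, bb mm}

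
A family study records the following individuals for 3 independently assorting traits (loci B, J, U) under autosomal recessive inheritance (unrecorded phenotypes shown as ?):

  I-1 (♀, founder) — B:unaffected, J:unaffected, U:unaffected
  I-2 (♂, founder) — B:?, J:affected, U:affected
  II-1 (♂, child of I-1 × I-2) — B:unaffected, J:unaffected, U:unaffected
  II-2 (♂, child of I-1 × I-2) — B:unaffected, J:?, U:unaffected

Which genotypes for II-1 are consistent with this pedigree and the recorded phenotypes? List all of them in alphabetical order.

B/I-1 un ·: BB|Bb
B/I-2 ? ·: BB|Bb|bb
B/II-1 un I-1×I-2: BB|Bb
B/II-2 un I-1×I-2: BB|Bb
⇒ B over [I-1,I-2,II-1,II-2]: 15 consistent
J/I-1 un ·: JJ|Jj
J/I-2 aff ·: jj
J/II-1 un I-1×I-2: Jj
J/II-2 ? I-1×I-2: Jj|jj
⇒ J over [I-1,I-2,II-1,II-2]: 3 consistent
U/I-1 un ·: UU|Uu
U/I-2 aff ·: uu
U/II-1 un I-1×I-2: Uu
U/II-2 un I-1×I-2: Uu
⇒ U over [I-1,I-2,II-1,II-2]: 2 consistent

II-1 ∈ {BB Jj Uu, Bb Jj Uu}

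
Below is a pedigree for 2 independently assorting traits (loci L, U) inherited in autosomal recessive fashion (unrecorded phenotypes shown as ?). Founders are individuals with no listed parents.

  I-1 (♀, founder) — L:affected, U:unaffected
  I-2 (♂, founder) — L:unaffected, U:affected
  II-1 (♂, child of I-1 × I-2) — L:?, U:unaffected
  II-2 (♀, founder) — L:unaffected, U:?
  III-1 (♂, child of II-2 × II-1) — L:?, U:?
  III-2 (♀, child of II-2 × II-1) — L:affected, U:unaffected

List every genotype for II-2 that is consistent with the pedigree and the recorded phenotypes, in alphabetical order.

L/I-1 aff ·: ll
L/I-2 un ·: LL|Ll
L/II-1 ? I-1×I-2: Ll|ll
L/II-2 un ·: Ll
L/III-1 ? II-2×II-1: LL|Ll|ll
L/III-2 aff II-2×II-1: ll
⇒ L over [I-1,I-2,II-1,II-2,III-1,III-2]: 8 consistent
U/I-1 un ·: UU|Uu
U/I-2 aff ·: uu
U/II-1 un I-1×I-2: Uu
U/II-2 ? ·: UU|Uu|uu
U/III-1 ? II-2×II-1: UU|Uu|uu
U/III-2 un II-2×II-1: UU|Uu
⇒ U over [I-1,I-2,II-1,II-2,III-1,III-2]: 24 consistent

II-2 ∈ {Ll UU, Ll Uu, Ll uu}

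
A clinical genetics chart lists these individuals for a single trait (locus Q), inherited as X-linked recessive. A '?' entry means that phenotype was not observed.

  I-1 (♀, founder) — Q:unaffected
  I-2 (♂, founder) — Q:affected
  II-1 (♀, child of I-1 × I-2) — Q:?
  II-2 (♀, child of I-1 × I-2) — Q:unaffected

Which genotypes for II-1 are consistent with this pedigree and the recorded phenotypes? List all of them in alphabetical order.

II-1 ∈ {X^QX^q, X^qX^q}

Q/I-1 un ·: X^QX^Q|X^QX^q
Q/I-2 aff ·: X^qY
Q/II-1 ? I-1×I-2: X^QX^q|X^qX^q
Q/II-2 un I-1×I-2: X^QX^q
⇒ Q over [I-1,I-2,II-1,II-2]: 3 consistent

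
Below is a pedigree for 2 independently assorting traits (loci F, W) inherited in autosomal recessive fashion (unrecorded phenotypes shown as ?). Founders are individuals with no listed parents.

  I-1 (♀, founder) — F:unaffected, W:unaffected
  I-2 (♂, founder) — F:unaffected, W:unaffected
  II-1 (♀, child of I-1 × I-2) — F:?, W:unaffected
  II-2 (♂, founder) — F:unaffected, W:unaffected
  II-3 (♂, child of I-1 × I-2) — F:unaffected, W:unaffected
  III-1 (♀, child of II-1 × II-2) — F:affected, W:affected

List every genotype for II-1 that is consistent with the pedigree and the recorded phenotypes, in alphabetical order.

II-1 ∈ {Ff Ww, ff Ww}

F/I-1 un ·: FF|Ff
F/I-2 un ·: FF|Ff
F/II-1 ? I-1×I-2: Ff|ff
F/II-2 un ·: Ff
F/II-3 un I-1×I-2: FF|Ff
F/III-1 aff II-1×II-2: ff
⇒ F over [I-1,I-2,II-1,II-2,II-3,III-1]: 8 consistent
W/I-1 un ·: WW|Ww
W/I-2 un ·: WW|Ww
W/II-1 un I-1×I-2: Ww
W/II-2 un ·: Ww
W/II-3 un I-1×I-2: WW|Ww
W/III-1 aff II-1×II-2: ww
⇒ W over [I-1,I-2,II-1,II-2,II-3,III-1]: 6 consistent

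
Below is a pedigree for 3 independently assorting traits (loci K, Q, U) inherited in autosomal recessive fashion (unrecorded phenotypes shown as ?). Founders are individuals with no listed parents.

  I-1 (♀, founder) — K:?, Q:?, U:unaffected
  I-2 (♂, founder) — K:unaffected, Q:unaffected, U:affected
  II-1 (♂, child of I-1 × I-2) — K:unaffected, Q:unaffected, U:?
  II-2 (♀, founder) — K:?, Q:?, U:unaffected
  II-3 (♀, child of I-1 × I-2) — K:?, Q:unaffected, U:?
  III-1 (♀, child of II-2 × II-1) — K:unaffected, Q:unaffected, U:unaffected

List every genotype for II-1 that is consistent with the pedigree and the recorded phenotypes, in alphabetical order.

K/I-1 ? ·: KK|Kk|kk
K/I-2 un ·: KK|Kk
K/II-1 un I-1×I-2: KK|Kk
K/II-2 ? ·: KK|Kk|kk
K/II-3 ? I-1×I-2: KK|Kk|kk
K/III-1 un II-2×II-1: KK|Kk
⇒ K over [I-1,I-2,II-1,II-2,II-3,III-1]: 82 consistent
Q/I-1 ? ·: QQ|Qq|qq
Q/I-2 un ·: QQ|Qq
Q/II-1 un I-1×I-2: QQ|Qq
Q/II-2 ? ·: QQ|Qq|qq
Q/II-3 un I-1×I-2: QQ|Qq
Q/III-1 un II-2×II-1: QQ|Qq
⇒ Q over [I-1,I-2,II-1,II-2,II-3,III-1]: 68 consistent
U/I-1 un ·: UU|Uu
U/I-2 aff ·: uu
U/II-1 ? I-1×I-2: Uu|uu
U/II-2 un ·: UU|Uu
U/II-3 ? I-1×I-2: Uu|uu
U/III-1 un II-2×II-1: UU|Uu
⇒ U over [I-1,I-2,II-1,II-2,II-3,III-1]: 16 consistent

II-1 ∈ {KK QQ Uu, KK QQ uu, KK Qq Uu, KK Qq uu, Kk QQ Uu, Kk QQ uu, Kk Qq Uu, Kk Qq uu}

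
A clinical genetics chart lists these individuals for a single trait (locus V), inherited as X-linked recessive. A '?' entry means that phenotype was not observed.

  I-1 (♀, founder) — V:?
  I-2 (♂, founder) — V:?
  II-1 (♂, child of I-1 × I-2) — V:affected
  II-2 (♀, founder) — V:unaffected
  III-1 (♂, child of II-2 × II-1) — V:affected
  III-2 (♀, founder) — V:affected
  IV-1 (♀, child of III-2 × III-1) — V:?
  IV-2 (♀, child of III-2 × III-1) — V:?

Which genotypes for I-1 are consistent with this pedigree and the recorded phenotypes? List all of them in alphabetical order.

V/I-1 ? ·: X^VX^v|X^vX^v
V/I-2 ? ·: X^VY|X^vY
V/II-1 aff I-1×I-2: X^vY
V/II-2 un ·: X^VX^v
V/III-1 aff II-2×II-1: X^vY
V/III-2 aff ·: X^vX^v
V/IV-1 ? III-2×III-1: X^vX^v
V/IV-2 ? III-2×III-1: X^vX^v
⇒ V over [I-1,I-2,II-1,II-2,III-1,III-2,IV-1,IV-2]: 4 consistent

I-1 ∈ {X^VX^v, X^vX^v}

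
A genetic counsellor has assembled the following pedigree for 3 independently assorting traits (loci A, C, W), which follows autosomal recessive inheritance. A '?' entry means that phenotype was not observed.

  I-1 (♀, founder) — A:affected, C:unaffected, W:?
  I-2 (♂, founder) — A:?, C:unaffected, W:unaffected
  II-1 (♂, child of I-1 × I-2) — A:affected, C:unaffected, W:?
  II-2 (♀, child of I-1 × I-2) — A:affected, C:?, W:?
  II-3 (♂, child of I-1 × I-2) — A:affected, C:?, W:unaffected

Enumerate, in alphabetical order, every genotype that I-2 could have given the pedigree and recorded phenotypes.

I-2 ∈ {Aa CC WW, Aa CC Ww, Aa Cc WW, Aa Cc Ww, aa CC WW, aa CC Ww, aa Cc WW, aa Cc Ww}

A/I-1 aff ·: aa
A/I-2 ? ·: Aa|aa
A/II-1 aff I-1×I-2: aa
A/II-2 aff I-1×I-2: aa
A/II-3 aff I-1×I-2: aa
⇒ A over [I-1,I-2,II-1,II-2,II-3]: 2 consistent
C/I-1 un ·: CC|Cc
C/I-2 un ·: CC|Cc
C/II-1 un I-1×I-2: CC|Cc
C/II-2 ? I-1×I-2: CC|Cc|cc
C/II-3 ? I-1×I-2: CC|Cc|cc
⇒ C over [I-1,I-2,II-1,II-2,II-3]: 35 consistent
W/I-1 ? ·: WW|Ww|ww
W/I-2 un ·: WW|Ww
W/II-1 ? I-1×I-2: WW|Ww|ww
W/II-2 ? I-1×I-2: WW|Ww|ww
W/II-3 un I-1×I-2: WW|Ww
⇒ W over [I-1,I-2,II-1,II-2,II-3]: 40 consistent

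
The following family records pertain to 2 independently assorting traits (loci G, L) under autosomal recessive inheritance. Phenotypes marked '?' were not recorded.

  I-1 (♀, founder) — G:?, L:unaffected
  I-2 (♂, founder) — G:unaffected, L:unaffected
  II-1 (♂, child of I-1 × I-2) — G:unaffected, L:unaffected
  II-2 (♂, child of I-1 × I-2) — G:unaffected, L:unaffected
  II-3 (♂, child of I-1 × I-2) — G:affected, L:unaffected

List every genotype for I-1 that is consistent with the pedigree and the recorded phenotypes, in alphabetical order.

G/I-1 ? ·: Gg|gg
G/I-2 un ·: Gg
G/II-1 un I-1×I-2: GG|Gg
G/II-2 un I-1×I-2: GG|Gg
G/II-3 aff I-1×I-2: gg
⇒ G over [I-1,I-2,II-1,II-2,II-3]: 5 consistent
L/I-1 un ·: LL|Ll
L/I-2 un ·: LL|Ll
L/II-1 un I-1×I-2: LL|Ll
L/II-2 un I-1×I-2: LL|Ll
L/II-3 un I-1×I-2: LL|Ll
⇒ L over [I-1,I-2,II-1,II-2,II-3]: 25 consistent

I-1 ∈ {Gg LL, Gg Ll, gg LL, gg Ll}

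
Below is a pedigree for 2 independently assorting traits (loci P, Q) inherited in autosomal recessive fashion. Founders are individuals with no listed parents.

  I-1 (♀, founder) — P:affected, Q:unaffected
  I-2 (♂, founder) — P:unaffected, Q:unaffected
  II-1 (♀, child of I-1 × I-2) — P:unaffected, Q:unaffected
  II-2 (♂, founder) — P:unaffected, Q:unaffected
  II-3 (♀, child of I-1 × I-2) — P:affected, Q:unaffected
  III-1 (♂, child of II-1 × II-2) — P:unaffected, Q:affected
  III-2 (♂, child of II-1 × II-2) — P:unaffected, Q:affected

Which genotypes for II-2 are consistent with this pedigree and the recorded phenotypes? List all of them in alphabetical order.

P/I-1 aff ·: pp
P/I-2 un ·: Pp
P/II-1 un I-1×I-2: Pp
P/II-2 un ·: PP|Pp
P/II-3 aff I-1×I-2: pp
P/III-1 un II-1×II-2: PP|Pp
P/III-2 un II-1×II-2: PP|Pp
⇒ P over [I-1,I-2,II-1,II-2,II-3,III-1,III-2]: 8 consistent
Q/I-1 un ·: QQ|Qq
Q/I-2 un ·: QQ|Qq
Q/II-1 un I-1×I-2: Qq
Q/II-2 un ·: Qq
Q/II-3 un I-1×I-2: QQ|Qq
Q/III-1 aff II-1×II-2: qq
Q/III-2 aff II-1×II-2: qq
⇒ Q over [I-1,I-2,II-1,II-2,II-3,III-1,III-2]: 6 consistent

II-2 ∈ {PP Qq, Pp Qq}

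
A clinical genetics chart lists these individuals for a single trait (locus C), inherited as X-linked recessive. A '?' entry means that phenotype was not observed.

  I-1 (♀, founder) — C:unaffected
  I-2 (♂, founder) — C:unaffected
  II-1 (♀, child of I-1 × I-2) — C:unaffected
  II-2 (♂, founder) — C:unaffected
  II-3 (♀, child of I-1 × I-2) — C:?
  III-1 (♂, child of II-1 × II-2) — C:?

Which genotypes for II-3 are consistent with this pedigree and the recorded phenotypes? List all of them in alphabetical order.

II-3 ∈ {X^CX^C, X^CX^c}

C/I-1 un ·: X^CX^C|X^CX^c
C/I-2 un ·: X^CY
C/II-1 un I-1×I-2: X^CX^C|X^CX^c
C/II-2 un ·: X^CY
C/II-3 ? I-1×I-2: X^CX^C|X^CX^c
C/III-1 ? II-1×II-2: X^CY|X^cY
⇒ C over [I-1,I-2,II-1,II-2,II-3,III-1]: 7 consistent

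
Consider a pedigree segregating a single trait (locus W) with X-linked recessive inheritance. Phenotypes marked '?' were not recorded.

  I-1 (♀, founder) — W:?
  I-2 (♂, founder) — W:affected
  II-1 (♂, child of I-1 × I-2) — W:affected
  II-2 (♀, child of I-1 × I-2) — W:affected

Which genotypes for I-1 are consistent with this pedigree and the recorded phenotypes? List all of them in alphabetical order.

I-1 ∈ {X^WX^w, X^wX^w}

W/I-1 ? ·: X^WX^w|X^wX^w
W/I-2 aff ·: X^wY
W/II-1 aff I-1×I-2: X^wY
W/II-2 aff I-1×I-2: X^wX^w
⇒ W over [I-1,I-2,II-1,II-2]: 2 consistent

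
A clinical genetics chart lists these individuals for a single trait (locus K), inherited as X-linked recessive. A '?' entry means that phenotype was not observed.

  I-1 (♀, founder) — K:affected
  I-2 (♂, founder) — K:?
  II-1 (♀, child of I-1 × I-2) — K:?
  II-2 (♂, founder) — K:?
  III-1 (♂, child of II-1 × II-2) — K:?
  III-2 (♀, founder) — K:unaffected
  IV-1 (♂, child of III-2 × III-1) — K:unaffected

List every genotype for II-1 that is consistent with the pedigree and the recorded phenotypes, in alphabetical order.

K/I-1 aff ·: X^kX^k
K/I-2 ? ·: X^KY|X^kY
K/II-1 ? I-1×I-2: X^KX^k|X^kX^k
K/II-2 ? ·: X^KY|X^kY
K/III-1 ? II-1×II-2: X^KY|X^kY
K/III-2 un ·: X^KX^K|X^KX^k
K/IV-1 un III-2×III-1: X^KY
⇒ K over [I-1,I-2,II-1,II-2,III-1,III-2,IV-1]: 12 consistent

II-1 ∈ {X^KX^k, X^kX^k}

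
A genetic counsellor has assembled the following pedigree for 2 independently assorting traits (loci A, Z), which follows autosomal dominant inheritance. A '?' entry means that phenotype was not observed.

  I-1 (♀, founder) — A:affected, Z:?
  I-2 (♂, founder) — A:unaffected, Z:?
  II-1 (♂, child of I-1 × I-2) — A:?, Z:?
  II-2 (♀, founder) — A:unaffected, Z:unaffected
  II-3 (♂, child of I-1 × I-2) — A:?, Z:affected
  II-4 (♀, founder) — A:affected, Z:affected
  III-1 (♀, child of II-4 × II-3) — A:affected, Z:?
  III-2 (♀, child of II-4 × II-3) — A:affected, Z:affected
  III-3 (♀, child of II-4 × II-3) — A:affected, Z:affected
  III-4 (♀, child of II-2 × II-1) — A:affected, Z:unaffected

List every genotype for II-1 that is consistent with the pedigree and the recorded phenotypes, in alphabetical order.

II-1 ∈ {Aa Zz, Aa zz}

A/I-1 aff ·: Aa|AA
A/I-2 un ·: aa
A/II-1 ? I-1×I-2: Aa
A/II-2 un ·: aa
A/II-3 ? I-1×I-2: aa|Aa
A/II-4 aff ·: Aa|AA
A/III-1 aff II-4×II-3: Aa|AA
A/III-2 aff II-4×II-3: Aa|AA
A/III-3 aff II-4×II-3: Aa|AA
A/III-4 aff II-2×II-1: Aa
⇒ A over [I-1,I-2,II-1,II-2,II-3,II-4,III-1,III-2,III-3,III-4]: 34 consistent
Z/I-1 ? ·: zz|Zz|ZZ
Z/I-2 ? ·: zz|Zz|ZZ
Z/II-1 ? I-1×I-2: zz|Zz
Z/II-2 un ·: zz
Z/II-3 aff I-1×I-2: Zz|ZZ
Z/II-4 aff ·: Zz|ZZ
Z/III-1 ? II-4×II-3: zz|Zz|ZZ
Z/III-2 aff II-4×II-3: Zz|ZZ
Z/III-3 aff II-4×II-3: Zz|ZZ
Z/III-4 un II-2×II-1: zz
⇒ Z over [I-1,I-2,II-1,II-2,II-3,II-4,III-1,III-2,III-3,III-4]: 236 consistent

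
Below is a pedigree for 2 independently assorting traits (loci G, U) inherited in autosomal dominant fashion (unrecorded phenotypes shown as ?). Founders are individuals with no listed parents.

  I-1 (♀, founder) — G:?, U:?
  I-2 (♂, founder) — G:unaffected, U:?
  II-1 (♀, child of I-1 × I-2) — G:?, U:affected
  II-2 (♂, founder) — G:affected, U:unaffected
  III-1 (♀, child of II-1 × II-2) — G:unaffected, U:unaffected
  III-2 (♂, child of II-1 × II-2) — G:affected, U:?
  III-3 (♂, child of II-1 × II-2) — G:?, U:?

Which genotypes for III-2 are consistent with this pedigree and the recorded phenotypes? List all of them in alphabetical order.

III-2 ∈ {GG Uu, GG uu, Gg Uu, Gg uu}

G/I-1 ? ·: gg|Gg|GG
G/I-2 un ·: gg
G/II-1 ? I-1×I-2: gg|Gg
G/II-2 aff ·: Gg
G/III-1 un II-1×II-2: gg
G/III-2 aff II-1×II-2: Gg|GG
G/III-3 ? II-1×II-2: gg|Gg|GG
⇒ G over [I-1,I-2,II-1,II-2,III-1,III-2,III-3]: 16 consistent
U/I-1 ? ·: uu|Uu|UU
U/I-2 ? ·: uu|Uu|UU
U/II-1 aff I-1×I-2: Uu
U/II-2 un ·: uu
U/III-1 un II-1×II-2: uu
U/III-2 ? II-1×II-2: uu|Uu
U/III-3 ? II-1×II-2: uu|Uu
⇒ U over [I-1,I-2,II-1,II-2,III-1,III-2,III-3]: 28 consistent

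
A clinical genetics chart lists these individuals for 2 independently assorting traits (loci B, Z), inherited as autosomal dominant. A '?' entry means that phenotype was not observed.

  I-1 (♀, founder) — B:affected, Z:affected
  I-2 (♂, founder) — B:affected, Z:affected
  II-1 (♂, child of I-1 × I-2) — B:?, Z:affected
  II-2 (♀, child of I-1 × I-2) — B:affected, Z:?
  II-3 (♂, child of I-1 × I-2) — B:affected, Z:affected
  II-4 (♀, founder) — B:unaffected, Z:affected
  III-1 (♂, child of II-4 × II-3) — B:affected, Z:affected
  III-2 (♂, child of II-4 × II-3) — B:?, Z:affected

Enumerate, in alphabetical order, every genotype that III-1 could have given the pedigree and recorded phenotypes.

III-1 ∈ {Bb ZZ, Bb Zz}

B/I-1 aff ·: Bb|BB
B/I-2 aff ·: Bb|BB
B/II-1 ? I-1×I-2: bb|Bb|BB
B/II-2 aff I-1×I-2: Bb|BB
B/II-3 aff I-1×I-2: Bb|BB
B/II-4 un ·: bb
B/III-1 aff II-4×II-3: Bb
B/III-2 ? II-4×II-3: bb|Bb
⇒ B over [I-1,I-2,II-1,II-2,II-3,II-4,III-1,III-2]: 43 consistent
Z/I-1 aff ·: Zz|ZZ
Z/I-2 aff ·: Zz|ZZ
Z/II-1 aff I-1×I-2: Zz|ZZ
Z/II-2 ? I-1×I-2: zz|Zz|ZZ
Z/II-3 aff I-1×I-2: Zz|ZZ
Z/II-4 aff ·: Zz|ZZ
Z/III-1 aff II-4×II-3: Zz|ZZ
Z/III-2 aff II-4×II-3: Zz|ZZ
⇒ Z over [I-1,I-2,II-1,II-2,II-3,II-4,III-1,III-2]: 187 consistent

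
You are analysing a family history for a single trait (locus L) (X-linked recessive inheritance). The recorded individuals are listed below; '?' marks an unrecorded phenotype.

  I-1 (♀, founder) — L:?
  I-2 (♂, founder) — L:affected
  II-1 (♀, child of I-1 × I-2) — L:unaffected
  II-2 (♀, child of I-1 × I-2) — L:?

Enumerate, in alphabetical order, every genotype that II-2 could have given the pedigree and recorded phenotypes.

II-2 ∈ {X^LX^l, X^lX^l}

L/I-1 ? ·: X^LX^L|X^LX^l
L/I-2 aff ·: X^lY
L/II-1 un I-1×I-2: X^LX^l
L/II-2 ? I-1×I-2: X^LX^l|X^lX^l
⇒ L over [I-1,I-2,II-1,II-2]: 3 consistent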